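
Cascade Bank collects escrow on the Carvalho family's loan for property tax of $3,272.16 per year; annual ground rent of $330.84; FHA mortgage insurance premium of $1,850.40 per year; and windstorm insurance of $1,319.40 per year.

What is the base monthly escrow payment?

Property tax — $3,272.16/yr
Ground rent — $330.84/yr
FHA mortgage insurance premium — $1,850.40/yr
Windstorm insurance — $1,319.40/yr
Yearly total = $3,272.16 + $330.84 + $1,850.40 + $1,319.40 = $6,772.80
Monthly = $6,772.80 ÷ 12 = $564.40

$564.40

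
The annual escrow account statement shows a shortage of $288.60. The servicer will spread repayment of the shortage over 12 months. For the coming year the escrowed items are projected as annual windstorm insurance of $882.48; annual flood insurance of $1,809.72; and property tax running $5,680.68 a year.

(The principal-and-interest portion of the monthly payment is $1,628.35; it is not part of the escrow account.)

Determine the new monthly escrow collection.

Windstorm insurance: $882.48/yr
Flood insurance: $1,809.72/yr
Property tax: $5,680.68/yr
Yearly total = $8,372.88
Base monthly escrow = $8,372.88 ÷ 12 = $697.74
Monthly shortage recovery: $288.60 ÷ 12 = $24.05
New monthly escrow = $697.74 + $24.05 = $721.79

$721.79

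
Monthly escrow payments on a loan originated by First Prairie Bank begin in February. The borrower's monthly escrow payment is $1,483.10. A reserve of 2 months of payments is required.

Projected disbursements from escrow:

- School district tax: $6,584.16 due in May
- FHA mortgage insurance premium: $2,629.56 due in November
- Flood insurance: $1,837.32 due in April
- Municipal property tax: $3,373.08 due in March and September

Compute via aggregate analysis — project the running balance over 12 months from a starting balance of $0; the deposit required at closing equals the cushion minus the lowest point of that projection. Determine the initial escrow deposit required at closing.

$8,828.36

Cushion = 2 × $1,483.10 = $2,966.20
Trial balance (start $0, +$1,483.10 each month, − disbursements):
  Feb: +$1,483.10 → $1,483.10
  Mar: +$1,483.10 − $3,373.08 → -$406.88
  Apr: +$1,483.10 − $1,837.32 → -$761.10
  May: +$1,483.10 − $6,584.16 → -$5,862.16
  Jun: +$1,483.10 → -$4,379.06
  Jul: +$1,483.10 → -$2,895.96
  Aug: +$1,483.10 → -$1,412.86
  Sep: +$1,483.10 − $3,373.08 → -$3,302.84
  Oct: +$1,483.10 → -$1,819.74
  Nov: +$1,483.10 − $2,629.56 → -$2,966.20
  Dec: +$1,483.10 → -$1,483.10
  Jan: +$1,483.10 → $0.00
Lowest trial balance = -$5,862.16 (May)
Initial deposit = cushion − low point = $2,966.20 − (-$5,862.16) = $8,828.36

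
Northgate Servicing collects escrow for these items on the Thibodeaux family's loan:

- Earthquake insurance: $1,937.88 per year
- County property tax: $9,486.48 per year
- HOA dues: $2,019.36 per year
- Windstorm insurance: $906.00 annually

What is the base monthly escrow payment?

$1,195.81

Earthquake insurance: $1,937.88/yr
County property tax: $9,486.48/yr
HOA dues: $2,019.36/yr
Windstorm insurance: $906.00/yr
Total per year = $1,937.88 + $9,486.48 + $2,019.36 + $906.00 = $14,349.72
Base monthly escrow = $14,349.72 / 12 = $1,195.81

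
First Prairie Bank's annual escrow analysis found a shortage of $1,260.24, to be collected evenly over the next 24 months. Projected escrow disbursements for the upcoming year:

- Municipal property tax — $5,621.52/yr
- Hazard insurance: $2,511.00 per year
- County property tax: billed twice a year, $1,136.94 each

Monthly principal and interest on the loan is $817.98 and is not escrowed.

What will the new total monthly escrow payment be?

Municipal property tax = $5,621.52
Hazard insurance = $2,511.00
County property tax = $1,136.94 × 2 = $2,273.88
Yearly total = $5,621.52 + $2,511.00 + $2,273.88 = $10,406.40
Per month = $10,406.40 / 12 = $867.20
Monthly shortage recovery: $1,260.24 / 24 = $52.51
Adjusted monthly = $867.20 + $52.51 = $919.71

$919.71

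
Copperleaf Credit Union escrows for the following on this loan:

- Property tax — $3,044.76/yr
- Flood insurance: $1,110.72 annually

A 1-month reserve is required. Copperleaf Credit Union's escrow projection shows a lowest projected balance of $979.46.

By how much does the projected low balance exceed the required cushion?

$633.17

Property tax = $3,044.76
Flood insurance = $1,110.72
Combined annual = $4,155.48
Per month = $4,155.48 / 12 = $346.29
Required reserve = 1 × $346.29 = $346.29
Surplus = $979.46 − $346.29 = $633.17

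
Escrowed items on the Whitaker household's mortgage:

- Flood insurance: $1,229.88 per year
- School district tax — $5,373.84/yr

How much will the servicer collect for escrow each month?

Flood insurance — $1,229.88/yr
School district tax — $5,373.84/yr
Yearly total = $6,603.72
Per month = $6,603.72 / 12 = $550.31

$550.31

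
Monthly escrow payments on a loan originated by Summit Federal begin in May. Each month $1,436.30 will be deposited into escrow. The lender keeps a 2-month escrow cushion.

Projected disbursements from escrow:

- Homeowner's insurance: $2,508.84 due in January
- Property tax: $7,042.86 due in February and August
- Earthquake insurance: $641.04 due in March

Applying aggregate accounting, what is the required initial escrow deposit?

Cushion = 2 × $1,436.30 = $2,872.60
Trial balance (start $0, +$1,436.30 each month, − disbursements):
  May: +$1,436.30 → $1,436.30
  Jun: +$1,436.30 → $2,872.60
  Jul: +$1,436.30 → $4,308.90
  Aug: +$1,436.30 − $7,042.86 → -$1,297.66
  Sep: +$1,436.30 → $138.64
  Oct: +$1,436.30 → $1,574.94
  Nov: +$1,436.30 → $3,011.24
  Dec: +$1,436.30 → $4,447.54
  Jan: +$1,436.30 − $2,508.84 → $3,375.00
  Feb: +$1,436.30 − $7,042.86 → -$2,231.56
  Mar: +$1,436.30 − $641.04 → -$1,436.30
  Apr: +$1,436.30 → $0.00
Lowest trial balance = -$2,231.56 (Feb)
Initial deposit = cushion − low point = $2,872.60 − (-$2,231.56) = $5,104.16

$5,104.16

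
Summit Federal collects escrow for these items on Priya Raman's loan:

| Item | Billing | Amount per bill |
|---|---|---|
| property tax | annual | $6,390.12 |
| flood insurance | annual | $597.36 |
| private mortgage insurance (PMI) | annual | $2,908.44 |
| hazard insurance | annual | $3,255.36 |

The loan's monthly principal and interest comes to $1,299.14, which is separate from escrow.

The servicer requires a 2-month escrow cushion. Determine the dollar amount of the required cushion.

$2,191.88

Property tax = $6,390.12 annually
Flood insurance = $597.36 annually
Private mortgage insurance (PMI) = $2,908.44 annually
Hazard insurance = $3,255.36 annually
Combined annual = $13,151.28
Base monthly escrow = $13,151.28 / 12 = $1,095.94
Required cushion = 2 × $1,095.94 = $2,191.88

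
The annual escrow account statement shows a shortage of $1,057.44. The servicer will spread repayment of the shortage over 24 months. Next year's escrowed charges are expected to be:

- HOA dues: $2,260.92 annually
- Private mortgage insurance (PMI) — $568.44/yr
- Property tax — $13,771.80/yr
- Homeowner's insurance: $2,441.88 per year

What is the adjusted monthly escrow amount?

$1,630.98

HOA dues = $2,260.92 annually
Private mortgage insurance (PMI) = $568.44 annually
Property tax = $13,771.80 annually
Homeowner's insurance = $2,441.88 annually
Total annual escrow = $2,260.92 + $568.44 + $13,771.80 + $2,441.88 = $19,043.04
Monthly escrow = $19,043.04 / 12 = $1,586.92
Shortage per month = $1,057.44 / 24 = $44.06
Adjusted monthly = $1,586.92 + $44.06 = $1,630.98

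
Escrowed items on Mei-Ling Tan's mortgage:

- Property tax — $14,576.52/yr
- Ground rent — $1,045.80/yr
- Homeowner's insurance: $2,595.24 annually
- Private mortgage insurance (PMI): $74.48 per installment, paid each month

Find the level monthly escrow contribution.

$1,592.61

Property tax = $14,576.52 per year
Ground rent = $1,045.80 per year
Homeowner's insurance = $2,595.24 per year
Private mortgage insurance (PMI) = $74.48 × 12 = $893.76 per year
Combined annual = $14,576.52 + $1,045.80 + $2,595.24 + $893.76 = $19,111.32
Monthly escrow = $19,111.32 / 12 = $1,592.61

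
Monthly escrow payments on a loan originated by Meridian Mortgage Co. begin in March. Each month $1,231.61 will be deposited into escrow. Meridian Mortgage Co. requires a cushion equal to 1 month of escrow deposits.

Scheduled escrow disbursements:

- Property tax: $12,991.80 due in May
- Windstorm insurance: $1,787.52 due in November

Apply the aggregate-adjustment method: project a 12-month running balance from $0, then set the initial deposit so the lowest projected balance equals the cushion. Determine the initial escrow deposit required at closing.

$10,528.58

Cushion = 1 × $1,231.61 = $1,231.61
Trial balance (start $0, +$1,231.61 each month, − disbursements):
  Mar: +$1,231.61 → $1,231.61
  Apr: +$1,231.61 → $2,463.22
  May: +$1,231.61 − $12,991.80 → -$9,296.97
  Jun: +$1,231.61 → -$8,065.36
  Jul: +$1,231.61 → -$6,833.75
  Aug: +$1,231.61 → -$5,602.14
  Sep: +$1,231.61 → -$4,370.53
  Oct: +$1,231.61 → -$3,138.92
  Nov: +$1,231.61 − $1,787.52 → -$3,694.83
  Dec: +$1,231.61 → -$2,463.22
  Jan: +$1,231.61 → -$1,231.61
  Feb: +$1,231.61 → $0.00
Lowest trial balance = -$9,296.97 (May)
Initial deposit = cushion − low point = $1,231.61 − (-$9,296.97) = $10,528.58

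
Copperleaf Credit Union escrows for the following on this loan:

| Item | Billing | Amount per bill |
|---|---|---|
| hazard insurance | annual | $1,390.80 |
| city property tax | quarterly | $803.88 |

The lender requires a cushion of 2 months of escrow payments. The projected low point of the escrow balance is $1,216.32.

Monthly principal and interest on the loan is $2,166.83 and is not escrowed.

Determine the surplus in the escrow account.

Hazard insurance — $1,390.80/yr
City property tax — $803.88 × 4 = $3,215.52/yr
Combined annual = $1,390.80 + $3,215.52 = $4,606.32
Monthly = $4,606.32 / 12 = $383.86
Required reserve = 2 × $383.86 = $767.72
Excess over cushion: $1,216.32 − $767.72 = $448.60

$448.60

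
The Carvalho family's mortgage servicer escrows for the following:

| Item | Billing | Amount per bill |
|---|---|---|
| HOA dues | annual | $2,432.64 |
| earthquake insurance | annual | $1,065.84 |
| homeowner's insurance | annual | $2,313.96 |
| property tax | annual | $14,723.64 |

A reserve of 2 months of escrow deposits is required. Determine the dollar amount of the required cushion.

HOA dues = $2,432.64 annually
Earthquake insurance = $1,065.84 annually
Homeowner's insurance = $2,313.96 annually
Property tax = $14,723.64 annually
Total per year = $2,432.64 + $1,065.84 + $2,313.96 + $14,723.64 = $20,536.08
Base monthly escrow = $20,536.08 ÷ 12 = $1,711.34
Reserve = 2 × $1,711.34 = $3,422.68

$3,422.68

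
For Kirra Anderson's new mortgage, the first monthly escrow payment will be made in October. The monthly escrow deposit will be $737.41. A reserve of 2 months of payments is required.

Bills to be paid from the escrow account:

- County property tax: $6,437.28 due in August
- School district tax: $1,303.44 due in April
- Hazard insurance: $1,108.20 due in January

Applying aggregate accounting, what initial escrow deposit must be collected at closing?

$2,212.23

Cushion = 2 × $737.41 = $1,474.82
Trial balance (start $0, +$737.41 each month, − disbursements):
  Oct: +$737.41 → $737.41
  Nov: +$737.41 → $1,474.82
  Dec: +$737.41 → $2,212.23
  Jan: +$737.41 − $1,108.20 → $1,841.44
  Feb: +$737.41 → $2,578.85
  Mar: +$737.41 → $3,316.26
  Apr: +$737.41 − $1,303.44 → $2,750.23
  May: +$737.41 → $3,487.64
  Jun: +$737.41 → $4,225.05
  Jul: +$737.41 → $4,962.46
  Aug: +$737.41 − $6,437.28 → -$737.41
  Sep: +$737.41 → $0.00
Lowest trial balance = -$737.41 (Aug)
Initial deposit = cushion − low point = $1,474.82 − (-$737.41) = $2,212.23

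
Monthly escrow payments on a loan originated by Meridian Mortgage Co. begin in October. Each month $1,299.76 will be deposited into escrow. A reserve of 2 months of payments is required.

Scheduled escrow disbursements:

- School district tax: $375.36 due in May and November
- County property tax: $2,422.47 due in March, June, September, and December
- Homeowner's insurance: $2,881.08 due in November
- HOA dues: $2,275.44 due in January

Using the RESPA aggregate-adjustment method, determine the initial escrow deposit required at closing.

$5,354.83

Cushion = 2 × $1,299.76 = $2,599.52
Trial balance (start $0, +$1,299.76 each month, − disbursements):
  Oct: +$1,299.76 → $1,299.76
  Nov: +$1,299.76 − $3,256.44 → -$656.92
  Dec: +$1,299.76 − $2,422.47 → -$1,779.63
  Jan: +$1,299.76 − $2,275.44 → -$2,755.31
  Feb: +$1,299.76 → -$1,455.55
  Mar: +$1,299.76 − $2,422.47 → -$2,578.26
  Apr: +$1,299.76 → -$1,278.50
  May: +$1,299.76 − $375.36 → -$354.10
  Jun: +$1,299.76 − $2,422.47 → -$1,476.81
  Jul: +$1,299.76 → -$177.05
  Aug: +$1,299.76 → $1,122.71
  Sep: +$1,299.76 − $2,422.47 → $0.00
Lowest trial balance = -$2,755.31 (Jan)
Initial deposit = cushion − low point = $2,599.52 − (-$2,755.31) = $5,354.83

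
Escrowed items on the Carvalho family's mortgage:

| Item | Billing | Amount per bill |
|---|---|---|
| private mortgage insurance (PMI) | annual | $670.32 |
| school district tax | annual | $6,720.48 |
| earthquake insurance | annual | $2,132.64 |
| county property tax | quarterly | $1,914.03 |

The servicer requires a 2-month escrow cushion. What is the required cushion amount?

Private mortgage insurance (PMI) — $670.32 per year
School district tax — $6,720.48 per year
Earthquake insurance — $2,132.64 per year
County property tax — $1,914.03 × 4 = $7,656.12 per year
Annual escrow total = $17,179.56
Monthly escrow = $17,179.56 ÷ 12 = $1,431.63
Required cushion = 2 × $1,431.63 = $2,863.26

$2,863.26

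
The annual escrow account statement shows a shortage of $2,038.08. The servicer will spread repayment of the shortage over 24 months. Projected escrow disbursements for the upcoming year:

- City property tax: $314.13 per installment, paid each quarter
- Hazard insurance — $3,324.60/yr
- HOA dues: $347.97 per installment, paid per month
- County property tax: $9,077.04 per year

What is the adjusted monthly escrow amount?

City property tax = $314.13 × 4 = $1,256.52 annually
Hazard insurance = $3,324.60 annually
HOA dues = $347.97 × 12 = $4,175.64 annually
County property tax = $9,077.04 annually
Yearly total = $17,833.80
Base monthly escrow = $17,833.80 / 12 = $1,486.15
Monthly shortage recovery: $2,038.08 ÷ 24 = $84.92
New monthly escrow = $1,486.15 + $84.92 = $1,571.07

$1,571.07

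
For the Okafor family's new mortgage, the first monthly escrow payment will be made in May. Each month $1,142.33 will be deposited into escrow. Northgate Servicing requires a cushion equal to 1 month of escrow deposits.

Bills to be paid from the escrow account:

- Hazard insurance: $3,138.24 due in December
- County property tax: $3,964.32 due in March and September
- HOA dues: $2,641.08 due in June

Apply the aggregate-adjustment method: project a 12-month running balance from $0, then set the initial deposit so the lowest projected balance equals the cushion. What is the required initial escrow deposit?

$2,284.66

Cushion = 1 × $1,142.33 = $1,142.33
Trial balance (start $0, +$1,142.33 each month, − disbursements):
  May: +$1,142.33 → $1,142.33
  Jun: +$1,142.33 − $2,641.08 → -$356.42
  Jul: +$1,142.33 → $785.91
  Aug: +$1,142.33 → $1,928.24
  Sep: +$1,142.33 − $3,964.32 → -$893.75
  Oct: +$1,142.33 → $248.58
  Nov: +$1,142.33 → $1,390.91
  Dec: +$1,142.33 − $3,138.24 → -$605.00
  Jan: +$1,142.33 → $537.33
  Feb: +$1,142.33 → $1,679.66
  Mar: +$1,142.33 − $3,964.32 → -$1,142.33
  Apr: +$1,142.33 → $0.00
Lowest trial balance = -$1,142.33 (Mar)
Initial deposit = cushion − low point = $1,142.33 − (-$1,142.33) = $2,284.66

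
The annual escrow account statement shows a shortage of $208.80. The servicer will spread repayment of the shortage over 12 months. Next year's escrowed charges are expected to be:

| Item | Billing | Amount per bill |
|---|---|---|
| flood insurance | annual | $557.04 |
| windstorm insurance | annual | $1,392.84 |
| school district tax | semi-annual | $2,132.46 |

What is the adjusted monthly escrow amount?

Flood insurance — $557.04 per year
Windstorm insurance — $1,392.84 per year
School district tax — $2,132.46 × 2 = $4,264.92 per year
Annual escrow total = $6,214.80
Monthly = $6,214.80 / 12 = $517.90
Monthly shortage recovery: $208.80 ÷ 12 = $17.40
Adjusted monthly = $517.90 + $17.40 = $535.30

$535.30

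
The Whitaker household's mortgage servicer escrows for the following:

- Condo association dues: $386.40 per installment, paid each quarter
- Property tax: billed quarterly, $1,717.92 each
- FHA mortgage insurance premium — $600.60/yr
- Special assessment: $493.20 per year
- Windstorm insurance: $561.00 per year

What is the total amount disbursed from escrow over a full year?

$10,072.08

Condo association dues = $386.40 × 4 = $1,545.60/yr
Property tax = $1,717.92 × 4 = $6,871.68/yr
FHA mortgage insurance premium = $600.60/yr
Special assessment = $493.20/yr
Windstorm insurance = $561.00/yr
Total per year = $10,072.08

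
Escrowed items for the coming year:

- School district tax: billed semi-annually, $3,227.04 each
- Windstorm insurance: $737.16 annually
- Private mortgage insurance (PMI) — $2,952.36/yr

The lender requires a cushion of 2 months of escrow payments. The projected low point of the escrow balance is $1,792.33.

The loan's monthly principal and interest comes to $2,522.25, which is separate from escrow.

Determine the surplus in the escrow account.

$101.73

School district tax — $3,227.04 × 2 = $6,454.08 annually
Windstorm insurance — $737.16 annually
Private mortgage insurance (PMI) — $2,952.36 annually
Annual escrow total = $6,454.08 + $737.16 + $2,952.36 = $10,143.60
Monthly escrow = $10,143.60 / 12 = $845.30
Required cushion = 2 × $845.30 = $1,690.60
Surplus = $1,792.33 − $1,690.60 = $101.73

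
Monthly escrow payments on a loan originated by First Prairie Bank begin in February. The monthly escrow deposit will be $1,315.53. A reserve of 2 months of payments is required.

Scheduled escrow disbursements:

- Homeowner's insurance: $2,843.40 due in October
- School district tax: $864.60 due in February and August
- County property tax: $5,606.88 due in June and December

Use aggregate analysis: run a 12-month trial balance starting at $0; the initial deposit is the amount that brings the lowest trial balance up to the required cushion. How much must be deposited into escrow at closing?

$3,946.59

Cushion = 2 × $1,315.53 = $2,631.06
Trial balance (start $0, +$1,315.53 each month, − disbursements):
  Feb: +$1,315.53 − $864.60 → $450.93
  Mar: +$1,315.53 → $1,766.46
  Apr: +$1,315.53 → $3,081.99
  May: +$1,315.53 → $4,397.52
  Jun: +$1,315.53 − $5,606.88 → $106.17
  Jul: +$1,315.53 → $1,421.70
  Aug: +$1,315.53 − $864.60 → $1,872.63
  Sep: +$1,315.53 → $3,188.16
  Oct: +$1,315.53 − $2,843.40 → $1,660.29
  Nov: +$1,315.53 → $2,975.82
  Dec: +$1,315.53 − $5,606.88 → -$1,315.53
  Jan: +$1,315.53 → $0.00
Lowest trial balance = -$1,315.53 (Dec)
Initial deposit = cushion − low point = $2,631.06 − (-$1,315.53) = $3,946.59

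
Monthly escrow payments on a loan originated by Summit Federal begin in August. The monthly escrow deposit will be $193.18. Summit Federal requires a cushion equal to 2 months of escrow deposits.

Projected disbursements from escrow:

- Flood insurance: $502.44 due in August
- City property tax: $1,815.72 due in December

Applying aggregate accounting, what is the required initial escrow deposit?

$1,738.62

Cushion = 2 × $193.18 = $386.36
Trial balance (start $0, +$193.18 each month, − disbursements):
  Aug: +$193.18 − $502.44 → -$309.26
  Sep: +$193.18 → -$116.08
  Oct: +$193.18 → $77.10
  Nov: +$193.18 → $270.28
  Dec: +$193.18 − $1,815.72 → -$1,352.26
  Jan: +$193.18 → -$1,159.08
  Feb: +$193.18 → -$965.90
  Mar: +$193.18 → -$772.72
  Apr: +$193.18 → -$579.54
  May: +$193.18 → -$386.36
  Jun: +$193.18 → -$193.18
  Jul: +$193.18 → $0.00
Lowest trial balance = -$1,352.26 (Dec)
Initial deposit = cushion − low point = $386.36 − (-$1,352.26) = $1,738.62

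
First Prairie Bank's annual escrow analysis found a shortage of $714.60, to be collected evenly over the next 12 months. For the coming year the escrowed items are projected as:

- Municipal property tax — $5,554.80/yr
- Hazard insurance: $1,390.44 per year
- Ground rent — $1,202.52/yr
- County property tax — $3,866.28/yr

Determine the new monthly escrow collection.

$1,060.72

Municipal property tax — $5,554.80/yr
Hazard insurance — $1,390.44/yr
Ground rent — $1,202.52/yr
County property tax — $3,866.28/yr
Yearly total = $5,554.80 + $1,390.44 + $1,202.52 + $3,866.28 = $12,014.04
Per month = $12,014.04 ÷ 12 = $1,001.17
Shortage spread = $714.60 / 12 = $59.55/mo
Adjusted monthly = $1,001.17 + $59.55 = $1,060.72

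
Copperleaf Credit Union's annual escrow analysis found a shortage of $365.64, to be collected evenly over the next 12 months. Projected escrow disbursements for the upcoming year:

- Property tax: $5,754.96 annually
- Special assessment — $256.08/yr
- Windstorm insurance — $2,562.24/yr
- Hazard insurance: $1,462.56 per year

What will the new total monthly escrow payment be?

Property tax — $5,754.96 per year
Special assessment — $256.08 per year
Windstorm insurance — $2,562.24 per year
Hazard insurance — $1,462.56 per year
Total per year = $5,754.96 + $256.08 + $2,562.24 + $1,462.56 = $10,035.84
Monthly = $10,035.84 ÷ 12 = $836.32
Shortage per month = $365.64 ÷ 12 = $30.47
New monthly escrow = $836.32 + $30.47 = $866.79

$866.79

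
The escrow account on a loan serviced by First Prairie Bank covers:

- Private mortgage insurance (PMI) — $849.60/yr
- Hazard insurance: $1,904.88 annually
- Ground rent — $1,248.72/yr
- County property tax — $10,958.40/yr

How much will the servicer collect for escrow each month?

Private mortgage insurance (PMI): $849.60/yr
Hazard insurance: $1,904.88/yr
Ground rent: $1,248.72/yr
County property tax: $10,958.40/yr
Yearly total = $849.60 + $1,904.88 + $1,248.72 + $10,958.40 = $14,961.60
Monthly = $14,961.60 / 12 = $1,246.80

$1,246.80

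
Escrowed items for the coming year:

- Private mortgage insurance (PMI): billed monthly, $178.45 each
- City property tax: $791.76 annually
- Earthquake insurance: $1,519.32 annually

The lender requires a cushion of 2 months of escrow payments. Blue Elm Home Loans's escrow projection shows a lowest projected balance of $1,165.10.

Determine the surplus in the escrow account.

Private mortgage insurance (PMI) — $178.45 × 12 = $2,141.40/yr
City property tax — $791.76/yr
Earthquake insurance — $1,519.32/yr
Annual escrow total = $4,452.48
Monthly escrow = $4,452.48 / 12 = $371.04
Cushion = 2 × $371.04 = $742.08
Excess over cushion: $1,165.10 − $742.08 = $423.02

$423.02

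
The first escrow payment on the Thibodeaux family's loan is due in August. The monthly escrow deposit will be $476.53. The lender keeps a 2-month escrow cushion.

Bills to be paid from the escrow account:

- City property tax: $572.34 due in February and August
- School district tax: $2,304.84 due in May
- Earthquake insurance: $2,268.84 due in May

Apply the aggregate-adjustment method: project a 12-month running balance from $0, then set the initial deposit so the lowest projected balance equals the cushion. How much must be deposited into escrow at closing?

Cushion = 2 × $476.53 = $953.06
Trial balance (start $0, +$476.53 each month, − disbursements):
  Aug: +$476.53 − $572.34 → -$95.81
  Sep: +$476.53 → $380.72
  Oct: +$476.53 → $857.25
  Nov: +$476.53 → $1,333.78
  Dec: +$476.53 → $1,810.31
  Jan: +$476.53 → $2,286.84
  Feb: +$476.53 − $572.34 → $2,191.03
  Mar: +$476.53 → $2,667.56
  Apr: +$476.53 → $3,144.09
  May: +$476.53 − $4,573.68 → -$953.06
  Jun: +$476.53 → -$476.53
  Jul: +$476.53 → $0.00
Lowest trial balance = -$953.06 (May)
Initial deposit = cushion − low point = $953.06 − (-$953.06) = $1,906.12

$1,906.12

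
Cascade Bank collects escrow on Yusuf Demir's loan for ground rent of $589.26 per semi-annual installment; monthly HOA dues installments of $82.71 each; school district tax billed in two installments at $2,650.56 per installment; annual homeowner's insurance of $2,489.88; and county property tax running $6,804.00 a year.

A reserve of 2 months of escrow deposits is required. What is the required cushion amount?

Ground rent: $589.26 × 2 = $1,178.52 per year
HOA dues: $82.71 × 12 = $992.52 per year
School district tax: $2,650.56 × 2 = $5,301.12 per year
Homeowner's insurance: $2,489.88 per year
County property tax: $6,804.00 per year
Total per year = $16,766.04
Monthly escrow = $16,766.04 ÷ 12 = $1,397.17
Required cushion = 2 × $1,397.17 = $2,794.34

$2,794.34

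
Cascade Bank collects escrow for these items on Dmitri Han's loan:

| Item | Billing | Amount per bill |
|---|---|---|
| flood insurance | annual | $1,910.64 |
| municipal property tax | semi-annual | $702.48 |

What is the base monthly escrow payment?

$276.30

Flood insurance = $1,910.64/yr
Municipal property tax = $702.48 × 2 = $1,404.96/yr
Total per year = $3,315.60
Base monthly escrow = $3,315.60 ÷ 12 = $276.30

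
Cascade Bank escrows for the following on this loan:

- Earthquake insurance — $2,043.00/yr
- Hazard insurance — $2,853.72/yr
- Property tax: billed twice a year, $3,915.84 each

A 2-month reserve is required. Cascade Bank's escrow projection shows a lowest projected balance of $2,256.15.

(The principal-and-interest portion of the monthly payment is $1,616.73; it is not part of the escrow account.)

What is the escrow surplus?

Earthquake insurance — $2,043.00/yr
Hazard insurance — $2,853.72/yr
Property tax — $3,915.84 × 2 = $7,831.68/yr
Total annual escrow = $12,728.40
Base monthly escrow = $12,728.40 ÷ 12 = $1,060.70
Cushion = 2 × $1,060.70 = $2,121.40
Surplus = $2,256.15 − $2,121.40 = $134.75

$134.75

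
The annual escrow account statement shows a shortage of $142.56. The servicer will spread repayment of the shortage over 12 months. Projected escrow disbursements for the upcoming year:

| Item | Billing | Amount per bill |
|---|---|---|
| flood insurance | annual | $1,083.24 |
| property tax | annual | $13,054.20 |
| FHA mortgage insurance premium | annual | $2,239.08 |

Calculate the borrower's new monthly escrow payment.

$1,376.59

Flood insurance = $1,083.24 annually
Property tax = $13,054.20 annually
FHA mortgage insurance premium = $2,239.08 annually
Total per year = $1,083.24 + $13,054.20 + $2,239.08 = $16,376.52
Monthly = $16,376.52 / 12 = $1,364.71
Monthly shortage recovery: $142.56 ÷ 12 = $11.88
New monthly escrow = $1,364.71 + $11.88 = $1,376.59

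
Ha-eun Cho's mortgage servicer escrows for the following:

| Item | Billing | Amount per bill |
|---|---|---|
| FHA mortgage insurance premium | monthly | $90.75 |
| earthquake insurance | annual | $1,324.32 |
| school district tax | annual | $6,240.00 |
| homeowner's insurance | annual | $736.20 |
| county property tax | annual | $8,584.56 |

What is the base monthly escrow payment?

FHA mortgage insurance premium = $90.75 × 12 = $1,089.00 annually
Earthquake insurance = $1,324.32 annually
School district tax = $6,240.00 annually
Homeowner's insurance = $736.20 annually
County property tax = $8,584.56 annually
Combined annual = $1,089.00 + $1,324.32 + $6,240.00 + $736.20 + $8,584.56 = $17,974.08
Per month = $17,974.08 / 12 = $1,497.84

$1,497.84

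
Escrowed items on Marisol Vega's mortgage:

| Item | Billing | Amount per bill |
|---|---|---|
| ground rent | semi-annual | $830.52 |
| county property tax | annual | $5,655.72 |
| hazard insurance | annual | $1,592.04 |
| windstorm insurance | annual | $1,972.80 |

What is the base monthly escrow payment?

$906.80

Ground rent = $830.52 × 2 = $1,661.04
County property tax = $5,655.72
Hazard insurance = $1,592.04
Windstorm insurance = $1,972.80
Combined annual = $1,661.04 + $5,655.72 + $1,592.04 + $1,972.80 = $10,881.60
Per month = $10,881.60 ÷ 12 = $906.80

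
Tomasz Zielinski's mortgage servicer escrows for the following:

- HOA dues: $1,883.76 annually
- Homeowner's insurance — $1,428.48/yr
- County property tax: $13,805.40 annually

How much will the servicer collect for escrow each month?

$1,426.47

HOA dues: $1,883.76 annually
Homeowner's insurance: $1,428.48 annually
County property tax: $13,805.40 annually
Combined annual = $17,117.64
Monthly = $17,117.64 ÷ 12 = $1,426.47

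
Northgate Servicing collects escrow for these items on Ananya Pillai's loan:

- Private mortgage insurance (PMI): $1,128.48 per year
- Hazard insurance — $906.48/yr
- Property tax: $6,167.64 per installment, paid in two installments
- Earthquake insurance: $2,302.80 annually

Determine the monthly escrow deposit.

Private mortgage insurance (PMI) = $1,128.48/yr
Hazard insurance = $906.48/yr
Property tax = $6,167.64 × 2 = $12,335.28/yr
Earthquake insurance = $2,302.80/yr
Total per year = $16,673.04
Base monthly escrow = $16,673.04 / 12 = $1,389.42

$1,389.42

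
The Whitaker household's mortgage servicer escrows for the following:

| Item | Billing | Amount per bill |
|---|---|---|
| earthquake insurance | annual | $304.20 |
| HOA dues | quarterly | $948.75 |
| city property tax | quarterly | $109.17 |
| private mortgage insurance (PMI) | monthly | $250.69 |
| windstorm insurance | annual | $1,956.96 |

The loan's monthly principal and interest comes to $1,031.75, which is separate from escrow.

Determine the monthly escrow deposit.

$791.76

Earthquake insurance = $304.20
HOA dues = $948.75 × 4 = $3,795.00
City property tax = $109.17 × 4 = $436.68
Private mortgage insurance (PMI) = $250.69 × 12 = $3,008.28
Windstorm insurance = $1,956.96
Combined annual = $304.20 + $3,795.00 + $436.68 + $3,008.28 + $1,956.96 = $9,501.12
Base monthly escrow = $9,501.12 / 12 = $791.76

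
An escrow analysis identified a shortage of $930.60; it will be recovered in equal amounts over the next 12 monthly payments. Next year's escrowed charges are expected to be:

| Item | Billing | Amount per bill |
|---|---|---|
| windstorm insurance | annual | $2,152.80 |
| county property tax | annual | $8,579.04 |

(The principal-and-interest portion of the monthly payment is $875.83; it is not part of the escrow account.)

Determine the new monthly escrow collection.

Windstorm insurance: $2,152.80 per year
County property tax: $8,579.04 per year
Total per year = $2,152.80 + $8,579.04 = $10,731.84
Monthly = $10,731.84 ÷ 12 = $894.32
Monthly shortage recovery: $930.60 / 12 = $77.55
New monthly escrow = $894.32 + $77.55 = $971.87

$971.87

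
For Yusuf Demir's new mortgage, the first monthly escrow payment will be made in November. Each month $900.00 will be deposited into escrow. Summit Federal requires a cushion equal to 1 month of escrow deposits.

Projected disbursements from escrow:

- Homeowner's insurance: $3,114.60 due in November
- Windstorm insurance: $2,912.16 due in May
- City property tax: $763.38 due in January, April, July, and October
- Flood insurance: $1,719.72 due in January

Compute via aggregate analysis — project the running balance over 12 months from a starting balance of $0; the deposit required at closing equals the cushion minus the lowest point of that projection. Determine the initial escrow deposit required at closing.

$3,873.24

Cushion = 1 × $900.00 = $900.00
Trial balance (start $0, +$900.00 each month, − disbursements):
  Nov: +$900.00 − $3,114.60 → -$2,214.60
  Dec: +$900.00 → -$1,314.60
  Jan: +$900.00 − $2,483.10 → -$2,897.70
  Feb: +$900.00 → -$1,997.70
  Mar: +$900.00 → -$1,097.70
  Apr: +$900.00 − $763.38 → -$961.08
  May: +$900.00 − $2,912.16 → -$2,973.24
  Jun: +$900.00 → -$2,073.24
  Jul: +$900.00 − $763.38 → -$1,936.62
  Aug: +$900.00 → -$1,036.62
  Sep: +$900.00 → -$136.62
  Oct: +$900.00 − $763.38 → $0.00
Lowest trial balance = -$2,973.24 (May)
Initial deposit = cushion − low point = $900.00 − (-$2,973.24) = $3,873.24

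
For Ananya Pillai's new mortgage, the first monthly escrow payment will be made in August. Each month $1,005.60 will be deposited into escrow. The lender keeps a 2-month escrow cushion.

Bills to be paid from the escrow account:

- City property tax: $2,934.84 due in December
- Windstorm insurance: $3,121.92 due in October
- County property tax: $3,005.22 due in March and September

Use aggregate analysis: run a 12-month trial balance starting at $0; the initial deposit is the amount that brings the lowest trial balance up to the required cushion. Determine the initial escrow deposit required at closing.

Cushion = 2 × $1,005.60 = $2,011.20
Trial balance (start $0, +$1,005.60 each month, − disbursements):
  Aug: +$1,005.60 → $1,005.60
  Sep: +$1,005.60 − $3,005.22 → -$994.02
  Oct: +$1,005.60 − $3,121.92 → -$3,110.34
  Nov: +$1,005.60 → -$2,104.74
  Dec: +$1,005.60 − $2,934.84 → -$4,033.98
  Jan: +$1,005.60 → -$3,028.38
  Feb: +$1,005.60 → -$2,022.78
  Mar: +$1,005.60 − $3,005.22 → -$4,022.40
  Apr: +$1,005.60 → -$3,016.80
  May: +$1,005.60 → -$2,011.20
  Jun: +$1,005.60 → -$1,005.60
  Jul: +$1,005.60 → $0.00
Lowest trial balance = -$4,033.98 (Dec)
Initial deposit = cushion − low point = $2,011.20 − (-$4,033.98) = $6,045.18

$6,045.18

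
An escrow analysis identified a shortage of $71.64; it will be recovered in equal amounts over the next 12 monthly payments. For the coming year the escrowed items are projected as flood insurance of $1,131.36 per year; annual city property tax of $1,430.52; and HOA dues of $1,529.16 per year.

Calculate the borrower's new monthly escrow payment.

$346.89

Flood insurance = $1,131.36
City property tax = $1,430.52
HOA dues = $1,529.16
Combined annual = $4,091.04
Monthly escrow = $4,091.04 ÷ 12 = $340.92
Monthly shortage recovery: $71.64 / 12 = $5.97
New monthly escrow = $340.92 + $5.97 = $346.89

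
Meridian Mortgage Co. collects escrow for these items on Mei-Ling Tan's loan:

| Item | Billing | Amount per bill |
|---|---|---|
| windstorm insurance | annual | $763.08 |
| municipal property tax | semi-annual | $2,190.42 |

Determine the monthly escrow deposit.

Windstorm insurance = $763.08
Municipal property tax = $2,190.42 × 2 = $4,380.84
Yearly total = $763.08 + $4,380.84 = $5,143.92
Monthly = $5,143.92 / 12 = $428.66

$428.66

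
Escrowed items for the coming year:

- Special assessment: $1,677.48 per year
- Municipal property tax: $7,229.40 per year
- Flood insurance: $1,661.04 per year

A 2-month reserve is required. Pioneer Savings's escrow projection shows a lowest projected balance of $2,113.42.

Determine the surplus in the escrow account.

Special assessment = $1,677.48 per year
Municipal property tax = $7,229.40 per year
Flood insurance = $1,661.04 per year
Yearly total = $1,677.48 + $7,229.40 + $1,661.04 = $10,567.92
Per month = $10,567.92 ÷ 12 = $880.66
Cushion = 2 × $880.66 = $1,761.32
Surplus = $2,113.42 − $1,761.32 = $352.10

$352.10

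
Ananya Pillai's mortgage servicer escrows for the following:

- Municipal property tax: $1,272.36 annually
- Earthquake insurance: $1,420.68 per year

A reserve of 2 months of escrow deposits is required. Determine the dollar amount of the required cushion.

Municipal property tax: $1,272.36 annually
Earthquake insurance: $1,420.68 annually
Total per year = $1,272.36 + $1,420.68 = $2,693.04
Per month = $2,693.04 ÷ 12 = $224.42
Cushion = 2 × $224.42 = $448.84

$448.84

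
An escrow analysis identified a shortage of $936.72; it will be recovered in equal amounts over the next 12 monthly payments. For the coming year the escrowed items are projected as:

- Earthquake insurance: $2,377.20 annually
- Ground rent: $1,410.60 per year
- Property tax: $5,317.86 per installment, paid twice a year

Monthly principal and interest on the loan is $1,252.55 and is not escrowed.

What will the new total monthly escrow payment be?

Earthquake insurance: $2,377.20
Ground rent: $1,410.60
Property tax: $5,317.86 × 2 = $10,635.72
Annual escrow total = $2,377.20 + $1,410.60 + $10,635.72 = $14,423.52
Monthly = $14,423.52 / 12 = $1,201.96
Monthly shortage recovery: $936.72 / 12 = $78.06
New monthly escrow = $1,201.96 + $78.06 = $1,280.02

$1,280.02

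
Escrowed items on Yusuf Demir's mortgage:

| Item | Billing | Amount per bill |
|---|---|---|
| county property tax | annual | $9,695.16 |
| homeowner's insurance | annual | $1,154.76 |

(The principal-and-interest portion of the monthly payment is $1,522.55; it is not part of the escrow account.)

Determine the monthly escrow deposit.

County property tax: $9,695.16 per year
Homeowner's insurance: $1,154.76 per year
Annual escrow total = $10,849.92
Monthly escrow = $10,849.92 / 12 = $904.16

$904.16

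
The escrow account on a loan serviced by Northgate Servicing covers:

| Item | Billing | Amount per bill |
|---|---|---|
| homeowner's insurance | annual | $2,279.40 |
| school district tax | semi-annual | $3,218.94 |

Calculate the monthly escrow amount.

Homeowner's insurance — $2,279.40 annually
School district tax — $3,218.94 × 2 = $6,437.88 annually
Total annual escrow = $8,717.28
Base monthly escrow = $8,717.28 ÷ 12 = $726.44

$726.44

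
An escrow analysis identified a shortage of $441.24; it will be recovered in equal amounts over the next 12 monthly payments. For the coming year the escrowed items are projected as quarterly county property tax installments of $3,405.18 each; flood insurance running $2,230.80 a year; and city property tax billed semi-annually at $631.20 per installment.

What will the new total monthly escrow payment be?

County property tax: $3,405.18 × 4 = $13,620.72
Flood insurance: $2,230.80
City property tax: $631.20 × 2 = $1,262.40
Combined annual = $17,113.92
Per month = $17,113.92 ÷ 12 = $1,426.16
Shortage per month = $441.24 / 12 = $36.77
Adjusted monthly = $1,426.16 + $36.77 = $1,462.93

$1,462.93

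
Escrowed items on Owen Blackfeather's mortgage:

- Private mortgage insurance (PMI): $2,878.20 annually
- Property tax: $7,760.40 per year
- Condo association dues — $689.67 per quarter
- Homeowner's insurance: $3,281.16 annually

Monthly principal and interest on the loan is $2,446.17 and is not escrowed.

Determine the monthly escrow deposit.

$1,389.87

Private mortgage insurance (PMI) = $2,878.20 per year
Property tax = $7,760.40 per year
Condo association dues = $689.67 × 4 = $2,758.68 per year
Homeowner's insurance = $3,281.16 per year
Yearly total = $16,678.44
Base monthly escrow = $16,678.44 ÷ 12 = $1,389.87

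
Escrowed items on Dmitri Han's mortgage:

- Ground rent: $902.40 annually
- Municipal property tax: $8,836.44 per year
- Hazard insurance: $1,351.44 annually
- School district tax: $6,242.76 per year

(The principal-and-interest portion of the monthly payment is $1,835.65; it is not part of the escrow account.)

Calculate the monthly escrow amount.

Ground rent = $902.40
Municipal property tax = $8,836.44
Hazard insurance = $1,351.44
School district tax = $6,242.76
Total annual escrow = $17,333.04
Base monthly escrow = $17,333.04 / 12 = $1,444.42

$1,444.42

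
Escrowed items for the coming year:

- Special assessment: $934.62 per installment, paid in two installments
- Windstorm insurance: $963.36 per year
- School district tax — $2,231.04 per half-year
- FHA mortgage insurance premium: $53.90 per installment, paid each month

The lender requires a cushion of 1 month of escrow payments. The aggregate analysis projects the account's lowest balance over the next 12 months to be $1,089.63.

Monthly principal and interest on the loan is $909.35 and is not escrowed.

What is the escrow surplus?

Special assessment = $934.62 × 2 = $1,869.24
Windstorm insurance = $963.36
School district tax = $2,231.04 × 2 = $4,462.08
FHA mortgage insurance premium = $53.90 × 12 = $646.80
Yearly total = $1,869.24 + $963.36 + $4,462.08 + $646.80 = $7,941.48
Per month = $7,941.48 / 12 = $661.79
Required cushion = 1 × $661.79 = $661.79
Excess over cushion: $1,089.63 − $661.79 = $427.84

$427.84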